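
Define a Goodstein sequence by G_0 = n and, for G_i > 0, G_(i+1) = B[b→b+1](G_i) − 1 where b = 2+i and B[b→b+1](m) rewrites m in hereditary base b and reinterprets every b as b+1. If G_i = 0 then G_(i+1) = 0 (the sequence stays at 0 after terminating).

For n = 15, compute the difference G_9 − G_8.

3038500650159

base 2: 15 = 2^(2 + 1) + 2^2 + 2 + 1; at 3: 3^(3 + 1) + 3^3 + 3 + 1 = 112; next = 111
base 3: 111 = 3^(3 + 1) + 3^3 + 3; at 4: 4^(4 + 1) + 4^4 + 4 = 1284; next = 1283
base 4: 1283 = 4^(4 + 1) + 4^4 + 3; at 5: 5^(5 + 1) + 5^5 + 3 = 18753; next = 18752
base 5: 18752 = 5^(5 + 1) + 5^5 + 2; at 6: 6^(6 + 1) + 6^6 + 2 = 326594; next = 326593
base 6: 326593 = 6^(6 + 1) + 6^6 + 1; at 7: 7^(7 + 1) + 7^7 + 1 = 6588345; next = 6588344
base 7: 6588344 = 7^(7 + 1) + 7^7; at 8: 8^(8 + 1) + 8^8 = 150994944; next = 150994943
base 8: 150994943 = 8^(8 + 1) + 7·8^7 + 7·8^6 + 7·8^5 + 7·8^4 + 7·8^3 + 7·8^2 + 7·8 + 7; at 9: 9^(9 + 1) + 7·9^7 + 7·9^6 + 7·9^5 + 7·9^4 + 7·9^3 + 7·9^2 + 7·9 + 7 = 3524450281; next = 3524450280
base 9: 3524450280 = 9^(9 + 1) + 7·9^7 + 7·9^6 + 7·9^5 + 7·9^4 + 7·9^3 + 7·9^2 + 7·9 + 6; at 10: 10^(10 + 1) + 7·10^7 + 7·10^6 + 7·10^5 + 7·10^4 + 7·10^3 + 7·10^2 + 7·10 + 6 = 100077777776; next = 100077777775
base 10: 100077777775 = 10^(10 + 1) + 7·10^7 + 7·10^6 + 7·10^5 + 7·10^4 + 7·10^3 + 7·10^2 + 7·10 + 5; at 11: 11^(11 + 1) + 7·11^7 + 7·11^6 + 7·11^5 + 7·11^4 + 7·11^3 + 7·11^2 + 7·11 + 5 = 3138578427935; next = 3138578427934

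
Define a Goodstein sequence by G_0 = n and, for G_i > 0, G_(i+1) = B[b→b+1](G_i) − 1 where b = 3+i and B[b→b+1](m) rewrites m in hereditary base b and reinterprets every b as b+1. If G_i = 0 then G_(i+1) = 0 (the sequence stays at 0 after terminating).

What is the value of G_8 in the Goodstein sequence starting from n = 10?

41

G_0 = 10. HB_3(10) = 3^2 + 1. Bump = 17. G_1 = 16.
G_1 = 16. HB_4(16) = 4^2. Bump = 25. G_2 = 24.
G_2 = 24. HB_5(24) = 4·5 + 4. Bump = 28. G_3 = 27.
G_3 = 27. HB_6(27) = 4·6 + 3. Bump = 31. G_4 = 30.
G_4 = 30. HB_7(30) = 4·7 + 2. Bump = 34. G_5 = 33.
G_5 = 33. HB_8(33) = 4·8 + 1. Bump = 37. G_6 = 36.
G_6 = 36. HB_9(36) = 4·9. Bump = 40. G_7 = 39.
G_7 = 39. HB_10(39) = 3·10 + 9. Bump = 42. G_8 = 41.
G_8 = 41. HB_11(41) = 3·11 + 8. Bump = 44. G_9 = 43.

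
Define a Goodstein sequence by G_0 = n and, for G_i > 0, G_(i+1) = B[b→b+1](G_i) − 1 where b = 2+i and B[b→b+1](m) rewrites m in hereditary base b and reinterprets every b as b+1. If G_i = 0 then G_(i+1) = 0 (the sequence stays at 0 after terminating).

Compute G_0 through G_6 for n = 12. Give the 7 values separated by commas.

12, 107, 1065, 15685, 280019, 5764910, 134217867

12 —HB2→ 2^(2 + 1) + 2^2 —bump→ 3^(3 + 1) + 3^3 = 108 —(−1)→ 107
107 —HB3→ 3^(3 + 1) + 2·3^2 + 2·3 + 2 —bump→ 4^(4 + 1) + 2·4^2 + 2·4 + 2 = 1066 —(−1)→ 1065
1065 —HB4→ 4^(4 + 1) + 2·4^2 + 2·4 + 1 —bump→ 5^(5 + 1) + 2·5^2 + 2·5 + 1 = 15686 —(−1)→ 15685
15685 —HB5→ 5^(5 + 1) + 2·5^2 + 2·5 —bump→ 6^(6 + 1) + 2·6^2 + 2·6 = 280020 —(−1)→ 280019
280019 —HB6→ 6^(6 + 1) + 2·6^2 + 6 + 5 —bump→ 7^(7 + 1) + 2·7^2 + 7 + 5 = 5764911 —(−1)→ 5764910
5764910 —HB7→ 7^(7 + 1) + 2·7^2 + 7 + 4 —bump→ 8^(8 + 1) + 2·8^2 + 8 + 4 = 134217868 —(−1)→ 134217867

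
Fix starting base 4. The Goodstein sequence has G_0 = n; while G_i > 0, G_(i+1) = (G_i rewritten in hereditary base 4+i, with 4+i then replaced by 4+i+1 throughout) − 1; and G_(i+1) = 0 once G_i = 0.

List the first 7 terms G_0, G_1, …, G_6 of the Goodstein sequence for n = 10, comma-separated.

10, 11, 12, 13, 13, 13, 13

base 4: 10 = 2·4 + 2; at 5: 2·5 + 2 = 12; next = 11
base 5: 11 = 2·5 + 1; at 6: 2·6 + 1 = 13; next = 12
base 6: 12 = 2·6; at 7: 2·7 = 14; next = 13
base 7: 13 = 7 + 6; at 8: 8 + 6 = 14; next = 13
base 8: 13 = 8 + 5; at 9: 9 + 5 = 14; next = 13
base 9: 13 = 9 + 4; at 10: 10 + 4 = 14; next = 13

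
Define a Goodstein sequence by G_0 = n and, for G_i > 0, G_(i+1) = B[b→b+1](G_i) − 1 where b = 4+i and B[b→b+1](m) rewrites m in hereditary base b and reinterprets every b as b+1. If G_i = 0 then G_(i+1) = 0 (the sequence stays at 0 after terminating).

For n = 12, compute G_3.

G_0=12  [base 4] 3·4  →[4↦5]→  3·5 = 15  −1 ⇒ G_1=14
G_1=14  [base 5] 2·5 + 4  →[5↦6]→  2·6 + 4 = 16  −1 ⇒ G_2=15
G_2=15  [base 6] 2·6 + 3  →[6↦7]→  2·7 + 3 = 17  −1 ⇒ G_3=16
G_3=16  [base 7] 2·7 + 2  →[7↦8]→  2·8 + 2 = 18  −1 ⇒ G_4=17

16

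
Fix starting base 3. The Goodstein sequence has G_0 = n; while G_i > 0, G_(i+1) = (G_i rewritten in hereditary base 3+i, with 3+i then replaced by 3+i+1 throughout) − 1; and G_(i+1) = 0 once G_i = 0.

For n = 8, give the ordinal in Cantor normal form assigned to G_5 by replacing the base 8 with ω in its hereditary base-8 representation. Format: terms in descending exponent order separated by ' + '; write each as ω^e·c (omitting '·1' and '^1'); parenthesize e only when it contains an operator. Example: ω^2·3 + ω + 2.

ω + 3

8 —HB3→ 2·3 + 2 —bump→ 2·4 + 2 = 10 —(−1)→ 9
9 —HB4→ 2·4 + 1 —bump→ 2·5 + 1 = 11 —(−1)→ 10
10 —HB5→ 2·5 —bump→ 2·6 = 12 —(−1)→ 11
11 —HB6→ 6 + 5 —bump→ 7 + 5 = 12 —(−1)→ 11
11 —HB7→ 7 + 4 —bump→ 8 + 4 = 12 —(−1)→ 11
11 —HB8→ 8 + 3 —bump→ 9 + 3 = 12 —(−1)→ 11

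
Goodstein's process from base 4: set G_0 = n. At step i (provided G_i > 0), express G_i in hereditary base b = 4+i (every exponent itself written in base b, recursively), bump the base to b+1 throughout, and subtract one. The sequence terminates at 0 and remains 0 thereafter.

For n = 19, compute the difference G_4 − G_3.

(0) 19|_4 = 4^2 + 3 ↦ 5^2 + 3|_5 = 28 ⇒ 27
(1) 27|_5 = 5^2 + 2 ↦ 6^2 + 2|_6 = 38 ⇒ 37
(2) 37|_6 = 6^2 + 1 ↦ 7^2 + 1|_7 = 50 ⇒ 49
(3) 49|_7 = 7^2 ↦ 8^2|_8 = 64 ⇒ 63

14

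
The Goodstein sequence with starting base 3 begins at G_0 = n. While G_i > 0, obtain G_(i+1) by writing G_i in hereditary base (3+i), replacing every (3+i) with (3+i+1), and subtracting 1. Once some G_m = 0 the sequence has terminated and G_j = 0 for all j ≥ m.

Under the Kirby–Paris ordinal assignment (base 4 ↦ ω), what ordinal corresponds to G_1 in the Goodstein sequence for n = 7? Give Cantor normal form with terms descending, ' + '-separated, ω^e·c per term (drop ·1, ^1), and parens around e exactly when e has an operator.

base 3: 7 = 2·3 + 1; at 4: 2·4 + 1 = 9; next = 8
base 4: 8 = 2·4; at 5: 2·5 = 10; next = 9

ω·2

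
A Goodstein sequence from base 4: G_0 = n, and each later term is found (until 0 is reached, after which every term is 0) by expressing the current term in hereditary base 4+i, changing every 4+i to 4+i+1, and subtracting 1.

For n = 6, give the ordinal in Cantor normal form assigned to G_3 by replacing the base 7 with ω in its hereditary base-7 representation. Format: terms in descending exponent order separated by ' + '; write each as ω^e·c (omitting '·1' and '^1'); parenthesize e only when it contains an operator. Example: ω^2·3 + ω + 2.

6

G_0 = 6. HB_4(6) = 4 + 2. Bump = 7. G_1 = 6.
G_1 = 6. HB_5(6) = 5 + 1. Bump = 7. G_2 = 6.
G_2 = 6. HB_6(6) = 6. Bump = 7. G_3 = 6.
G_3 = 6. HB_7(6) = 6. Bump = 6. G_4 = 5.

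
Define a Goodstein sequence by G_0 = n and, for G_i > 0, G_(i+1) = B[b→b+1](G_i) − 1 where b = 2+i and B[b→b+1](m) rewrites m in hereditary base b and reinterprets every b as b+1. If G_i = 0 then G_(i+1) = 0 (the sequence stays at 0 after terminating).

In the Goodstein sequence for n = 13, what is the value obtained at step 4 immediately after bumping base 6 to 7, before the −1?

i=0: 13 = 2^(2 + 1) + 2^2 + 1 (b=2); 2→3: 3^(3 + 1) + 3^3 + 1 = 109; 109−1 = 108
i=1: 108 = 3^(3 + 1) + 3^3 (b=3); 3→4: 4^(4 + 1) + 4^4 = 1280; 1280−1 = 1279
i=2: 1279 = 4^(4 + 1) + 3·4^3 + 3·4^2 + 3·4 + 3 (b=4); 4→5: 5^(5 + 1) + 3·5^3 + 3·5^2 + 3·5 + 3 = 16093; 16093−1 = 16092
i=3: 16092 = 5^(5 + 1) + 3·5^3 + 3·5^2 + 3·5 + 2 (b=5); 5→6: 6^(6 + 1) + 3·6^3 + 3·6^2 + 3·6 + 2 = 280712; 280712−1 = 280711
i=4: 280711 = 6^(6 + 1) + 3·6^3 + 3·6^2 + 3·6 + 1 (b=6); 6→7: 7^(7 + 1) + 3·7^3 + 3·7^2 + 3·7 + 1 = 5765999; 5765999−1 = 5765998

5765999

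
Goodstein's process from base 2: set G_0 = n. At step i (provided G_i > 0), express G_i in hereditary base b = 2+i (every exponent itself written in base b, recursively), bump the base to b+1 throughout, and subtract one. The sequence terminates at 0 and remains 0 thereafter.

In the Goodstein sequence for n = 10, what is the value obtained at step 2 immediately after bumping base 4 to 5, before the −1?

[0] 10 ≡ 2^(2 + 1) + 2 (base 2). Lift 3: 84. −1: 83.
[1] 83 ≡ 3^(3 + 1) + 2 (base 3). Lift 4: 1026. −1: 1025.

15626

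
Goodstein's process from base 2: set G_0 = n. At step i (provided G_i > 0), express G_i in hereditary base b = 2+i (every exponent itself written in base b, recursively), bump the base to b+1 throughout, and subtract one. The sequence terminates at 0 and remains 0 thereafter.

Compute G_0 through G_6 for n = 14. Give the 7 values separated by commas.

14 —HB2→ 2^(2 + 1) + 2^2 + 2 —bump→ 3^(3 + 1) + 3^3 + 3 = 111 —(−1)→ 110
110 —HB3→ 3^(3 + 1) + 3^3 + 2 —bump→ 4^(4 + 1) + 4^4 + 2 = 1282 —(−1)→ 1281
1281 —HB4→ 4^(4 + 1) + 4^4 + 1 —bump→ 5^(5 + 1) + 5^5 + 1 = 18751 —(−1)→ 18750
18750 —HB5→ 5^(5 + 1) + 5^5 —bump→ 6^(6 + 1) + 6^6 = 326592 —(−1)→ 326591
326591 —HB6→ 6^(6 + 1) + 5·6^5 + 5·6^4 + 5·6^3 + 5·6^2 + 5·6 + 5 —bump→ 7^(7 + 1) + 5·7^5 + 5·7^4 + 5·7^3 + 5·7^2 + 5·7 + 5 = 5862841 —(−1)→ 5862840
5862840 —HB7→ 7^(7 + 1) + 5·7^5 + 5·7^4 + 5·7^3 + 5·7^2 + 5·7 + 4 —bump→ 8^(8 + 1) + 5·8^5 + 5·8^4 + 5·8^3 + 5·8^2 + 5·8 + 4 = 134404972 —(−1)→ 134404971

14, 110, 1281, 18750, 326591, 5862840, 134404971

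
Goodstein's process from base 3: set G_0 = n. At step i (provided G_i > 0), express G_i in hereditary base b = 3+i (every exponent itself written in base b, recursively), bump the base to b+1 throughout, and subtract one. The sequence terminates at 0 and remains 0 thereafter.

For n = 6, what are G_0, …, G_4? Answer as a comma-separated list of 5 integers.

6, 7, 7, 7, 7

[0] 6 ≡ 2·3 (base 3). Lift 4: 8. −1: 7.
[1] 7 ≡ 4 + 3 (base 4). Lift 5: 8. −1: 7.
[2] 7 ≡ 5 + 2 (base 5). Lift 6: 8. −1: 7.
[3] 7 ≡ 6 + 1 (base 6). Lift 7: 8. −1: 7.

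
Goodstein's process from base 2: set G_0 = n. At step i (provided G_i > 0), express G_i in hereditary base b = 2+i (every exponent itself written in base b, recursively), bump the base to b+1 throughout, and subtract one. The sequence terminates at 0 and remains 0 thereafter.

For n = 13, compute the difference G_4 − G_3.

264619

[0] 13 ≡ 2^(2 + 1) + 2^2 + 1 (base 2). Lift 3: 109. −1: 108.
[1] 108 ≡ 3^(3 + 1) + 3^3 (base 3). Lift 4: 1280. −1: 1279.
[2] 1279 ≡ 4^(4 + 1) + 3·4^3 + 3·4^2 + 3·4 + 3 (base 4). Lift 5: 16093. −1: 16092.
[3] 16092 ≡ 5^(5 + 1) + 3·5^3 + 3·5^2 + 3·5 + 2 (base 5). Lift 6: 280712. −1: 280711.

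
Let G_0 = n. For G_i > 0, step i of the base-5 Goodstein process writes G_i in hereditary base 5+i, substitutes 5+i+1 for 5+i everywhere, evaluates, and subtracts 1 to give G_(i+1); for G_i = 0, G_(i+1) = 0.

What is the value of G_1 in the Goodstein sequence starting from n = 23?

step 0: 23 = 4·5 + 3; sub 6 for 5: 4·6 + 3; = 27; G_1 = 27−1 = 26
step 1: 26 = 4·6 + 2; sub 7 for 6: 4·7 + 2; = 30; G_2 = 30−1 = 29

26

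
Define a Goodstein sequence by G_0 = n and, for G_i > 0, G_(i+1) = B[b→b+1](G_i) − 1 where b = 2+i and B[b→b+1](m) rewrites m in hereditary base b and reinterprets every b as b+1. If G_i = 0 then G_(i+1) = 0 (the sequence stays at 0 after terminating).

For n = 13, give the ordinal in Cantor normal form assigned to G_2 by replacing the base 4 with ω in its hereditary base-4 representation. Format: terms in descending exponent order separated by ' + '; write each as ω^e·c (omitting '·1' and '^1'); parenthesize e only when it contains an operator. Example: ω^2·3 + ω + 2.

G_0=13  [base 2] 2^(2 + 1) + 2^2 + 1  →[2↦3]→  3^(3 + 1) + 3^3 + 1 = 109  −1 ⇒ G_1=108
G_1=108  [base 3] 3^(3 + 1) + 3^3  →[3↦4]→  4^(4 + 1) + 4^4 = 1280  −1 ⇒ G_2=1279
G_2=1279  [base 4] 4^(4 + 1) + 3·4^3 + 3·4^2 + 3·4 + 3  →[4↦5]→  5^(5 + 1) + 3·5^3 + 3·5^2 + 3·5 + 3 = 16093  −1 ⇒ G_3=16092

ω^(ω + 1) + ω^3·3 + ω^2·3 + ω·3 + 3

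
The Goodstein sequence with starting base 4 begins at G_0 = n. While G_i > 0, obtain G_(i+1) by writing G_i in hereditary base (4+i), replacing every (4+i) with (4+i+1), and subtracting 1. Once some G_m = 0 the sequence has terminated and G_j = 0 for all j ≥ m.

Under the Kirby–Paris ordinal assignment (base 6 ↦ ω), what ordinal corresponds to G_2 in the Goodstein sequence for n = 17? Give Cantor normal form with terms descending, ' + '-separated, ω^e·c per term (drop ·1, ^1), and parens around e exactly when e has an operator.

ω·5 + 5

[0] 17 ≡ 4^2 + 1 (base 4). Lift 5: 26. −1: 25.
[1] 25 ≡ 5^2 (base 5). Lift 6: 36. −1: 35.
[2] 35 ≡ 5·6 + 5 (base 6). Lift 7: 40. −1: 39.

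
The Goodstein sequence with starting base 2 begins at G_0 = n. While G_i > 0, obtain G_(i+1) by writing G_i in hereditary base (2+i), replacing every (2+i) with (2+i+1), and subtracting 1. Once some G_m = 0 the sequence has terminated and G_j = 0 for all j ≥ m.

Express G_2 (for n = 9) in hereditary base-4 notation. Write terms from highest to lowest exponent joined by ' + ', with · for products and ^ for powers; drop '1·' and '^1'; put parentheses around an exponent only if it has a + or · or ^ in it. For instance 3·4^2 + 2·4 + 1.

3·4^4 + 3·4^3 + 3·4^2 + 3·4 + 3

[0] 9 ≡ 2^(2 + 1) + 1 (base 2). Lift 3: 82. −1: 81.
[1] 81 ≡ 3^(3 + 1) (base 3). Lift 4: 1024. −1: 1023.
[2] 1023 ≡ 3·4^4 + 3·4^3 + 3·4^2 + 3·4 + 3 (base 4). Lift 5: 9843. −1: 9842.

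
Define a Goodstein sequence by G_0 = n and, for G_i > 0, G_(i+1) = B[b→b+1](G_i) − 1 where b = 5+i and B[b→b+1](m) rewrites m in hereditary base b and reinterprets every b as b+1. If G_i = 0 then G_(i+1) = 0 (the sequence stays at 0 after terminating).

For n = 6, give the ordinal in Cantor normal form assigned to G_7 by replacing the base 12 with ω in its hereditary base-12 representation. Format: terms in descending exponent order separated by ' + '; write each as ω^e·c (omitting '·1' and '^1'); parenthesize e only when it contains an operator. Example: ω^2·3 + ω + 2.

i=0: 6 = 5 + 1 (b=5); 5→6: 6 + 1 = 7; 7−1 = 6
i=1: 6 = 6 (b=6); 6→7: 7 = 7; 7−1 = 6
i=2: 6 = 6 (b=7); 7→8: 6 = 6; 6−1 = 5
i=3: 5 = 5 (b=8); 8→9: 5 = 5; 5−1 = 4
i=4: 4 = 4 (b=9); 9→10: 4 = 4; 4−1 = 3
i=5: 3 = 3 (b=10); 10→11: 3 = 3; 3−1 = 2
i=6: 2 = 2 (b=11); 11→12: 2 = 2; 2−1 = 1
i=7: 1 = 1 (b=12); 12→13: 1 = 1; 1−1 = 0

1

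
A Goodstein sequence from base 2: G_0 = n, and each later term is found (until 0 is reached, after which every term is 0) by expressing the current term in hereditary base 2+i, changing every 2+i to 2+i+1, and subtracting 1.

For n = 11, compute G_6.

134217727

(0) 11|_2 = 2^(2 + 1) + 2 + 1 ↦ 3^(3 + 1) + 3 + 1|_3 = 85 ⇒ 84
(1) 84|_3 = 3^(3 + 1) + 3 ↦ 4^(4 + 1) + 4|_4 = 1028 ⇒ 1027
(2) 1027|_4 = 4^(4 + 1) + 3 ↦ 5^(5 + 1) + 3|_5 = 15628 ⇒ 15627
(3) 15627|_5 = 5^(5 + 1) + 2 ↦ 6^(6 + 1) + 2|_6 = 279938 ⇒ 279937
(4) 279937|_6 = 6^(6 + 1) + 1 ↦ 7^(7 + 1) + 1|_7 = 5764802 ⇒ 5764801
(5) 5764801|_7 = 7^(7 + 1) ↦ 8^(8 + 1)|_8 = 134217728 ⇒ 134217727
(6) 134217727|_8 = 7·8^8 + 7·8^7 + 7·8^6 + 7·8^5 + 7·8^4 + 7·8^3 + 7·8^2 + 7·8 + 7 ↦ 7·9^9 + 7·9^7 + 7·9^6 + 7·9^5 + 7·9^4 + 7·9^3 + 7·9^2 + 7·9 + 7|_9 = 2749609303 ⇒ 2749609302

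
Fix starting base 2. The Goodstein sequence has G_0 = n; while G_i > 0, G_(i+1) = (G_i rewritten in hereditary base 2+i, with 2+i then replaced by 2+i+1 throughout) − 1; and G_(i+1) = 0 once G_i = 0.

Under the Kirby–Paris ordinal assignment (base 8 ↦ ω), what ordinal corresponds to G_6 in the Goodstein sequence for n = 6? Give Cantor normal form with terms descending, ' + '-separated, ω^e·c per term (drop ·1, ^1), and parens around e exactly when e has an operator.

(0) 6|_2 = 2^2 + 2 ↦ 3^3 + 3|_3 = 30 ⇒ 29
(1) 29|_3 = 3^3 + 2 ↦ 4^4 + 2|_4 = 258 ⇒ 257
(2) 257|_4 = 4^4 + 1 ↦ 5^5 + 1|_5 = 3126 ⇒ 3125
(3) 3125|_5 = 5^5 ↦ 6^6|_6 = 46656 ⇒ 46655
(4) 46655|_6 = 5·6^5 + 5·6^4 + 5·6^3 + 5·6^2 + 5·6 + 5 ↦ 5·7^5 + 5·7^4 + 5·7^3 + 5·7^2 + 5·7 + 5|_7 = 98040 ⇒ 98039
(5) 98039|_7 = 5·7^5 + 5·7^4 + 5·7^3 + 5·7^2 + 5·7 + 4 ↦ 5·8^5 + 5·8^4 + 5·8^3 + 5·8^2 + 5·8 + 4|_8 = 187244 ⇒ 187243
(6) 187243|_8 = 5·8^5 + 5·8^4 + 5·8^3 + 5·8^2 + 5·8 + 3 ↦ 5·9^5 + 5·9^4 + 5·9^3 + 5·9^2 + 5·9 + 3|_9 = 332148 ⇒ 332147

ω^5·5 + ω^4·5 + ω^3·5 + ω^2·5 + ω·5 + 3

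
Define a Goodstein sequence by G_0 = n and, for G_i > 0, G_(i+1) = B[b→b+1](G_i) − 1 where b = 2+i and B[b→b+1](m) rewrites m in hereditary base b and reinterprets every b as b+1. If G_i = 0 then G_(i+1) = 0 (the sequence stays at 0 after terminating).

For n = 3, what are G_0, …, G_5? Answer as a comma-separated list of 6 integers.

3, 3, 3, 2, 1, 0

G_0=3  [base 2] 2 + 1  →[2↦3]→  3 + 1 = 4  −1 ⇒ G_1=3
G_1=3  [base 3] 3  →[3↦4]→  4 = 4  −1 ⇒ G_2=3
G_2=3  [base 4] 3  →[4↦5]→  3 = 3  −1 ⇒ G_3=2
G_3=2  [base 5] 2  →[5↦6]→  2 = 2  −1 ⇒ G_4=1
G_4=1  [base 6] 1  →[6↦7]→  1 = 1  −1 ⇒ G_5=0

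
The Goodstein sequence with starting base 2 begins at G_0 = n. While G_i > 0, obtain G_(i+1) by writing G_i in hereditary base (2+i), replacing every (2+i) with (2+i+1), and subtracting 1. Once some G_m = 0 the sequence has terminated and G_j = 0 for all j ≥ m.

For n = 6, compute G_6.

i=0: 6 = 2^2 + 2 (b=2); 2→3: 3^3 + 3 = 30; 30−1 = 29
i=1: 29 = 3^3 + 2 (b=3); 3→4: 4^4 + 2 = 258; 258−1 = 257
i=2: 257 = 4^4 + 1 (b=4); 4→5: 5^5 + 1 = 3126; 3126−1 = 3125
i=3: 3125 = 5^5 (b=5); 5→6: 6^6 = 46656; 46656−1 = 46655
i=4: 46655 = 5·6^5 + 5·6^4 + 5·6^3 + 5·6^2 + 5·6 + 5 (b=6); 6→7: 5·7^5 + 5·7^4 + 5·7^3 + 5·7^2 + 5·7 + 5 = 98040; 98040−1 = 98039
i=5: 98039 = 5·7^5 + 5·7^4 + 5·7^3 + 5·7^2 + 5·7 + 4 (b=7); 7→8: 5·8^5 + 5·8^4 + 5·8^3 + 5·8^2 + 5·8 + 4 = 187244; 187244−1 = 187243

187243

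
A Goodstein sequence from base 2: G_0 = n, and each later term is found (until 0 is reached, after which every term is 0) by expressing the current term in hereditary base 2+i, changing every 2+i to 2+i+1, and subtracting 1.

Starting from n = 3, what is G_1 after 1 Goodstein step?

3

3 —HB2→ 2 + 1 —bump→ 3 + 1 = 4 —(−1)→ 3
3 —HB3→ 3 —bump→ 4 = 4 —(−1)→ 3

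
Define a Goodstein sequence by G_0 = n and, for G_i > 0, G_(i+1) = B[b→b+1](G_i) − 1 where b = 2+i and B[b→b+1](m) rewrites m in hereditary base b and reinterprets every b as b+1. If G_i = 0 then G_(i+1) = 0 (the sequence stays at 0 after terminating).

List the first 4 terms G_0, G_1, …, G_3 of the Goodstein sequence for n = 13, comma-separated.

G_0=13  [base 2] 2^(2 + 1) + 2^2 + 1  →[2↦3]→  3^(3 + 1) + 3^3 + 1 = 109  −1 ⇒ G_1=108
G_1=108  [base 3] 3^(3 + 1) + 3^3  →[3↦4]→  4^(4 + 1) + 4^4 = 1280  −1 ⇒ G_2=1279
G_2=1279  [base 4] 4^(4 + 1) + 3·4^3 + 3·4^2 + 3·4 + 3  →[4↦5]→  5^(5 + 1) + 3·5^3 + 3·5^2 + 3·5 + 3 = 16093  −1 ⇒ G_3=16092

13, 108, 1279, 16092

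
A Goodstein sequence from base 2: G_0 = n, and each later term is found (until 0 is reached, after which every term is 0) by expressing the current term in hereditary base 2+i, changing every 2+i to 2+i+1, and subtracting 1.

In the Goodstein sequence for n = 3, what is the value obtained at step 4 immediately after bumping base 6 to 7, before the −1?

1

3 —HB2→ 2 + 1 —bump→ 3 + 1 = 4 —(−1)→ 3
3 —HB3→ 3 —bump→ 4 = 4 —(−1)→ 3
3 —HB4→ 3 —bump→ 3 = 3 —(−1)→ 2
2 —HB5→ 2 —bump→ 2 = 2 —(−1)→ 1
1 —HB6→ 1 —bump→ 1 = 1 —(−1)→ 0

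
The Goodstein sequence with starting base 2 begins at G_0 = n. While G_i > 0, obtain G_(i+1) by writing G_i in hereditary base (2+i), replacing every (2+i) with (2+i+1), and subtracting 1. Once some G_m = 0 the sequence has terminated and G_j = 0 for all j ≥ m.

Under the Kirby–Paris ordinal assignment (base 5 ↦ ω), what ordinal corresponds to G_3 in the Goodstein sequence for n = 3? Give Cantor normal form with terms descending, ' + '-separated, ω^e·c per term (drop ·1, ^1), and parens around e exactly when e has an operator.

2

(0) 3|_2 = 2 + 1 ↦ 3 + 1|_3 = 4 ⇒ 3
(1) 3|_3 = 3 ↦ 4|_4 = 4 ⇒ 3
(2) 3|_4 = 3 ↦ 3|_5 = 3 ⇒ 2
(3) 2|_5 = 2 ↦ 2|_6 = 2 ⇒ 1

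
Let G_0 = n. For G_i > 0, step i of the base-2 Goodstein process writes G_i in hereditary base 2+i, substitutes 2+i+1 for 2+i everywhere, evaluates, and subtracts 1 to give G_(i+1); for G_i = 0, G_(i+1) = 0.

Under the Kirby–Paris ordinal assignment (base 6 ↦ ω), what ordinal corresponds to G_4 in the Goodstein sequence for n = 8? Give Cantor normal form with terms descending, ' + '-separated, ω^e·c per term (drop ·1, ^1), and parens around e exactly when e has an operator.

ω^ω·2 + ω^2·2 + ω + 5

[0] 8 ≡ 2^(2 + 1) (base 2). Lift 3: 81. −1: 80.
[1] 80 ≡ 2·3^3 + 2·3^2 + 2·3 + 2 (base 3). Lift 4: 554. −1: 553.
[2] 553 ≡ 2·4^4 + 2·4^2 + 2·4 + 1 (base 4). Lift 5: 6311. −1: 6310.
[3] 6310 ≡ 2·5^5 + 2·5^2 + 2·5 (base 5). Lift 6: 93396. −1: 93395.
[4] 93395 ≡ 2·6^6 + 2·6^2 + 6 + 5 (base 6). Lift 7: 1647196. −1: 1647195.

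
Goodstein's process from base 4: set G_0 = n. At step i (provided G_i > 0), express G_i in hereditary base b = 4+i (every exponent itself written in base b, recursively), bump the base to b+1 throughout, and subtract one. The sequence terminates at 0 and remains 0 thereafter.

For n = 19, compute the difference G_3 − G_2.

19 —HB4→ 4^2 + 3 —bump→ 5^2 + 3 = 28 —(−1)→ 27
27 —HB5→ 5^2 + 2 —bump→ 6^2 + 2 = 38 —(−1)→ 37
37 —HB6→ 6^2 + 1 —bump→ 7^2 + 1 = 50 —(−1)→ 49

12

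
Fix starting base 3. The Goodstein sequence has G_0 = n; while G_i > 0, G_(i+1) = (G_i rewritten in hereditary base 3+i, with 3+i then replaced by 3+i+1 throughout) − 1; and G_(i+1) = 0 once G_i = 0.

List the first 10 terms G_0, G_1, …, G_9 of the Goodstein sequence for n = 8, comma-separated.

8, 9, 10, 11, 11, 11, 11, 11, 11, 11

base 3: 8 = 2·3 + 2; at 4: 2·4 + 2 = 10; next = 9
base 4: 9 = 2·4 + 1; at 5: 2·5 + 1 = 11; next = 10
base 5: 10 = 2·5; at 6: 2·6 = 12; next = 11
base 6: 11 = 6 + 5; at 7: 7 + 5 = 12; next = 11
base 7: 11 = 7 + 4; at 8: 8 + 4 = 12; next = 11
base 8: 11 = 8 + 3; at 9: 9 + 3 = 12; next = 11
base 9: 11 = 9 + 2; at 10: 10 + 2 = 12; next = 11
base 10: 11 = 10 + 1; at 11: 11 + 1 = 12; next = 11
base 11: 11 = 11; at 12: 12 = 12; next = 11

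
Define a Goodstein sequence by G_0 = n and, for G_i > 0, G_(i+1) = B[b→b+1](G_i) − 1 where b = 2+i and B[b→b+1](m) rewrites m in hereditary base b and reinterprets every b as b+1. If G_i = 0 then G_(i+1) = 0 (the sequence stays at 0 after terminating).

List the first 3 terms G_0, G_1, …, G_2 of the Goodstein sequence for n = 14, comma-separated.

step 0: 14 = 2^(2 + 1) + 2^2 + 2; sub 3 for 2: 3^(3 + 1) + 3^3 + 3; = 111; G_1 = 111−1 = 110
step 1: 110 = 3^(3 + 1) + 3^3 + 2; sub 4 for 3: 4^(4 + 1) + 4^4 + 2; = 1282; G_2 = 1282−1 = 1281

14, 110, 1281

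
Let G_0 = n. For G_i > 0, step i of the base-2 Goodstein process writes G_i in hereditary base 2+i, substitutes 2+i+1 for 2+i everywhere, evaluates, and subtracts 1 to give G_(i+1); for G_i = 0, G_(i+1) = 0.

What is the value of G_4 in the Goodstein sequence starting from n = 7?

[0] 7 ≡ 2^2 + 2 + 1 (base 2). Lift 3: 31. −1: 30.
[1] 30 ≡ 3^3 + 3 (base 3). Lift 4: 260. −1: 259.
[2] 259 ≡ 4^4 + 3 (base 4). Lift 5: 3128. −1: 3127.
[3] 3127 ≡ 5^5 + 2 (base 5). Lift 6: 46658. −1: 46657.

46657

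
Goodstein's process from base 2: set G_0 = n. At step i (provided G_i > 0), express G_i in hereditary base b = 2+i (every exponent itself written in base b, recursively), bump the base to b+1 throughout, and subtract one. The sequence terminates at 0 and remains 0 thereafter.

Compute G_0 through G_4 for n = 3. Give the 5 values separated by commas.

3, 3, 3, 2, 1

3 —HB2→ 2 + 1 —bump→ 3 + 1 = 4 —(−1)→ 3
3 —HB3→ 3 —bump→ 4 = 4 —(−1)→ 3
3 —HB4→ 3 —bump→ 3 = 3 —(−1)→ 2
2 —HB5→ 2 —bump→ 2 = 2 —(−1)→ 1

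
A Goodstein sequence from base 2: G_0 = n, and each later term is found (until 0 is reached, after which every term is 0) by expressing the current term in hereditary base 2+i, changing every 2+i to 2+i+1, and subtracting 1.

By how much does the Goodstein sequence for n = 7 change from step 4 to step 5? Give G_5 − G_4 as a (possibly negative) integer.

776886

G_0=7  [base 2] 2^2 + 2 + 1  →[2↦3]→  3^3 + 3 + 1 = 31  −1 ⇒ G_1=30
G_1=30  [base 3] 3^3 + 3  →[3↦4]→  4^4 + 4 = 260  −1 ⇒ G_2=259
G_2=259  [base 4] 4^4 + 3  →[4↦5]→  5^5 + 3 = 3128  −1 ⇒ G_3=3127
G_3=3127  [base 5] 5^5 + 2  →[5↦6]→  6^6 + 2 = 46658  −1 ⇒ G_4=46657
G_4=46657  [base 6] 6^6 + 1  →[6↦7]→  7^7 + 1 = 823544  −1 ⇒ G_5=823543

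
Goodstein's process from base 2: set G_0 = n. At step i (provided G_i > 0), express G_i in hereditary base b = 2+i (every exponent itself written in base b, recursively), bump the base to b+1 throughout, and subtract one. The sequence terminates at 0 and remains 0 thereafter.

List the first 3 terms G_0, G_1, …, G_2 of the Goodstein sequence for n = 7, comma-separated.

7, 30, 259

base 2: 7 = 2^2 + 2 + 1; at 3: 3^3 + 3 + 1 = 31; next = 30
base 3: 30 = 3^3 + 3; at 4: 4^4 + 4 = 260; next = 259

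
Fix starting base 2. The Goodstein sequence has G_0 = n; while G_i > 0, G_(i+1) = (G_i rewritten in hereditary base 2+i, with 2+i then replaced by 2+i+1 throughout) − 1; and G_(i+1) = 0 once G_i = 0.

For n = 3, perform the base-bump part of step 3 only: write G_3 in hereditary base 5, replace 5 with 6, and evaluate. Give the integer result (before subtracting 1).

G_0=3  [base 2] 2 + 1  →[2↦3]→  3 + 1 = 4  −1 ⇒ G_1=3
G_1=3  [base 3] 3  →[3↦4]→  4 = 4  −1 ⇒ G_2=3
G_2=3  [base 4] 3  →[4↦5]→  3 = 3  −1 ⇒ G_3=2
G_3=2  [base 5] 2  →[5↦6]→  2 = 2  −1 ⇒ G_4=1

2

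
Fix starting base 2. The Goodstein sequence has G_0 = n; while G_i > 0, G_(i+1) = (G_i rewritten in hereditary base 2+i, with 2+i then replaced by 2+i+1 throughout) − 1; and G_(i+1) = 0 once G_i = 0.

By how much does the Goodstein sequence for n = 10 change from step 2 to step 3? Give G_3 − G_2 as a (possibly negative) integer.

14600

(0) 10|_2 = 2^(2 + 1) + 2 ↦ 3^(3 + 1) + 3|_3 = 84 ⇒ 83
(1) 83|_3 = 3^(3 + 1) + 2 ↦ 4^(4 + 1) + 2|_4 = 1026 ⇒ 1025
(2) 1025|_4 = 4^(4 + 1) + 1 ↦ 5^(5 + 1) + 1|_5 = 15626 ⇒ 15625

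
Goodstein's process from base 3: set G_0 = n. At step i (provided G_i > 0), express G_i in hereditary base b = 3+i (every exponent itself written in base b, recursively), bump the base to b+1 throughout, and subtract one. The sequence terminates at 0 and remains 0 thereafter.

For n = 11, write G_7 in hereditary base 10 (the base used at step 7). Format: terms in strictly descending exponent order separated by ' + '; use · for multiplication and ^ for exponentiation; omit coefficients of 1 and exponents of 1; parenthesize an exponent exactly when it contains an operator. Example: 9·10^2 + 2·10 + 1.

5·10 + 1

11 —HB3→ 3^2 + 2 —bump→ 4^2 + 2 = 18 —(−1)→ 17
17 —HB4→ 4^2 + 1 —bump→ 5^2 + 1 = 26 —(−1)→ 25
25 —HB5→ 5^2 —bump→ 6^2 = 36 —(−1)→ 35
35 —HB6→ 5·6 + 5 —bump→ 5·7 + 5 = 40 —(−1)→ 39
39 —HB7→ 5·7 + 4 —bump→ 5·8 + 4 = 44 —(−1)→ 43
43 —HB8→ 5·8 + 3 —bump→ 5·9 + 3 = 48 —(−1)→ 47
47 —HB9→ 5·9 + 2 —bump→ 5·10 + 2 = 52 —(−1)→ 51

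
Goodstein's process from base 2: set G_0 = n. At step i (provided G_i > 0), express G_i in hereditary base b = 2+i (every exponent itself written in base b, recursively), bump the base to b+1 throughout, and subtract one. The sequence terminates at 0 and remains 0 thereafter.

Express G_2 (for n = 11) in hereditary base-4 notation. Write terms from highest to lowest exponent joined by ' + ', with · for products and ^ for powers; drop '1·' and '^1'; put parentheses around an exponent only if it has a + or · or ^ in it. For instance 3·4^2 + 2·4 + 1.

4^(4 + 1) + 3

(0) 11|_2 = 2^(2 + 1) + 2 + 1 ↦ 3^(3 + 1) + 3 + 1|_3 = 85 ⇒ 84
(1) 84|_3 = 3^(3 + 1) + 3 ↦ 4^(4 + 1) + 4|_4 = 1028 ⇒ 1027
(2) 1027|_4 = 4^(4 + 1) + 3 ↦ 5^(5 + 1) + 3|_5 = 15628 ⇒ 15627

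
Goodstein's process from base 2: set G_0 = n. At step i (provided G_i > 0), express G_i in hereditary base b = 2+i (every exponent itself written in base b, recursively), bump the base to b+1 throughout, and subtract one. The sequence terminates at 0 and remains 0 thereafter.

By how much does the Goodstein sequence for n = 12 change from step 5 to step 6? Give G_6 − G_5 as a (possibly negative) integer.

G_0=12  [base 2] 2^(2 + 1) + 2^2  →[2↦3]→  3^(3 + 1) + 3^3 = 108  −1 ⇒ G_1=107
G_1=107  [base 3] 3^(3 + 1) + 2·3^2 + 2·3 + 2  →[3↦4]→  4^(4 + 1) + 2·4^2 + 2·4 + 2 = 1066  −1 ⇒ G_2=1065
G_2=1065  [base 4] 4^(4 + 1) + 2·4^2 + 2·4 + 1  →[4↦5]→  5^(5 + 1) + 2·5^2 + 2·5 + 1 = 15686  −1 ⇒ G_3=15685
G_3=15685  [base 5] 5^(5 + 1) + 2·5^2 + 2·5  →[5↦6]→  6^(6 + 1) + 2·6^2 + 2·6 = 280020  −1 ⇒ G_4=280019
G_4=280019  [base 6] 6^(6 + 1) + 2·6^2 + 6 + 5  →[6↦7]→  7^(7 + 1) + 2·7^2 + 7 + 5 = 5764911  −1 ⇒ G_5=5764910
G_5=5764910  [base 7] 7^(7 + 1) + 2·7^2 + 7 + 4  →[7↦8]→  8^(8 + 1) + 2·8^2 + 8 + 4 = 134217868  −1 ⇒ G_6=134217867

128452957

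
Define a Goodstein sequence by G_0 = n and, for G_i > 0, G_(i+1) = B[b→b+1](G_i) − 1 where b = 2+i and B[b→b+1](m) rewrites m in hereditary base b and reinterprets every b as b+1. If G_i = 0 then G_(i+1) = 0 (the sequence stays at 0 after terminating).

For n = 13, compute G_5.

5765998

(0) 13|_2 = 2^(2 + 1) + 2^2 + 1 ↦ 3^(3 + 1) + 3^3 + 1|_3 = 109 ⇒ 108
(1) 108|_3 = 3^(3 + 1) + 3^3 ↦ 4^(4 + 1) + 4^4|_4 = 1280 ⇒ 1279
(2) 1279|_4 = 4^(4 + 1) + 3·4^3 + 3·4^2 + 3·4 + 3 ↦ 5^(5 + 1) + 3·5^3 + 3·5^2 + 3·5 + 3|_5 = 16093 ⇒ 16092
(3) 16092|_5 = 5^(5 + 1) + 3·5^3 + 3·5^2 + 3·5 + 2 ↦ 6^(6 + 1) + 3·6^3 + 3·6^2 + 3·6 + 2|_6 = 280712 ⇒ 280711
(4) 280711|_6 = 6^(6 + 1) + 3·6^3 + 3·6^2 + 3·6 + 1 ↦ 7^(7 + 1) + 3·7^3 + 3·7^2 + 3·7 + 1|_7 = 5765999 ⇒ 5765998
(5) 5765998|_7 = 7^(7 + 1) + 3·7^3 + 3·7^2 + 3·7 ↦ 8^(8 + 1) + 3·8^3 + 3·8^2 + 3·8|_8 = 134219480 ⇒ 134219479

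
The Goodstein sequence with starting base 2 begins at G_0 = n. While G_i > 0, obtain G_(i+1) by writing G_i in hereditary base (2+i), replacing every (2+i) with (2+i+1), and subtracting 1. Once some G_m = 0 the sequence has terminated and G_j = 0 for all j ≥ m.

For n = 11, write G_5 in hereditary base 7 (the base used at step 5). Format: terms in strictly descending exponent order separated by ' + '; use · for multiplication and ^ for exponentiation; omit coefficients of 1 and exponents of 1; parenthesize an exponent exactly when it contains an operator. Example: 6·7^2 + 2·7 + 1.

i=0: 11 = 2^(2 + 1) + 2 + 1 (b=2); 2→3: 3^(3 + 1) + 3 + 1 = 85; 85−1 = 84
i=1: 84 = 3^(3 + 1) + 3 (b=3); 3→4: 4^(4 + 1) + 4 = 1028; 1028−1 = 1027
i=2: 1027 = 4^(4 + 1) + 3 (b=4); 4→5: 5^(5 + 1) + 3 = 15628; 15628−1 = 15627
i=3: 15627 = 5^(5 + 1) + 2 (b=5); 5→6: 6^(6 + 1) + 2 = 279938; 279938−1 = 279937
i=4: 279937 = 6^(6 + 1) + 1 (b=6); 6→7: 7^(7 + 1) + 1 = 5764802; 5764802−1 = 5764801

7^(7 + 1)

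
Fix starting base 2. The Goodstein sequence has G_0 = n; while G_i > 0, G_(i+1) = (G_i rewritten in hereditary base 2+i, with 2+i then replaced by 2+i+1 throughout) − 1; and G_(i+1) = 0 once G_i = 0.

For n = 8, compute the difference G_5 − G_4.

G_0=8  [base 2] 2^(2 + 1)  →[2↦3]→  3^(3 + 1) = 81  −1 ⇒ G_1=80
G_1=80  [base 3] 2·3^3 + 2·3^2 + 2·3 + 2  →[3↦4]→  2·4^4 + 2·4^2 + 2·4 + 2 = 554  −1 ⇒ G_2=553
G_2=553  [base 4] 2·4^4 + 2·4^2 + 2·4 + 1  →[4↦5]→  2·5^5 + 2·5^2 + 2·5 + 1 = 6311  −1 ⇒ G_3=6310
G_3=6310  [base 5] 2·5^5 + 2·5^2 + 2·5  →[5↦6]→  2·6^6 + 2·6^2 + 2·6 = 93396  −1 ⇒ G_4=93395
G_4=93395  [base 6] 2·6^6 + 2·6^2 + 6 + 5  →[6↦7]→  2·7^7 + 2·7^2 + 7 + 5 = 1647196  −1 ⇒ G_5=1647195

1553800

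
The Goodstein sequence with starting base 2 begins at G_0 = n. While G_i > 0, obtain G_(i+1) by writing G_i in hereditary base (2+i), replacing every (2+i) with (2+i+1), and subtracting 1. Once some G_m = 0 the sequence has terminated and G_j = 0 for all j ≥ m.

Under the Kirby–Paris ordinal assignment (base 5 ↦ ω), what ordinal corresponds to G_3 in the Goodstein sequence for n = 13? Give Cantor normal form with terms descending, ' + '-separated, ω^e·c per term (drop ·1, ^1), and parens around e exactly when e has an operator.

ω^(ω + 1) + ω^3·3 + ω^2·3 + ω·3 + 2

13 —HB2→ 2^(2 + 1) + 2^2 + 1 —bump→ 3^(3 + 1) + 3^3 + 1 = 109 —(−1)→ 108
108 —HB3→ 3^(3 + 1) + 3^3 —bump→ 4^(4 + 1) + 4^4 = 1280 —(−1)→ 1279
1279 —HB4→ 4^(4 + 1) + 3·4^3 + 3·4^2 + 3·4 + 3 —bump→ 5^(5 + 1) + 3·5^3 + 3·5^2 + 3·5 + 3 = 16093 —(−1)→ 16092
16092 —HB5→ 5^(5 + 1) + 3·5^3 + 3·5^2 + 3·5 + 2 —bump→ 6^(6 + 1) + 3·6^3 + 3·6^2 + 3·6 + 2 = 280712 —(−1)→ 280711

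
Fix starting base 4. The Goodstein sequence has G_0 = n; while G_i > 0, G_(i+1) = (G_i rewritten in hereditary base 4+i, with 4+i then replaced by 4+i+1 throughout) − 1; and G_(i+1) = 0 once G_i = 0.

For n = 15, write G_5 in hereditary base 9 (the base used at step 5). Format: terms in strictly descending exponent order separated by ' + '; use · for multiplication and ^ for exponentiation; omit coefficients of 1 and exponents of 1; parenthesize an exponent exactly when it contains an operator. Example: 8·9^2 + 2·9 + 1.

2·9 + 6

(0) 15|_4 = 3·4 + 3 ↦ 3·5 + 3|_5 = 18 ⇒ 17
(1) 17|_5 = 3·5 + 2 ↦ 3·6 + 2|_6 = 20 ⇒ 19
(2) 19|_6 = 3·6 + 1 ↦ 3·7 + 1|_7 = 22 ⇒ 21
(3) 21|_7 = 3·7 ↦ 3·8|_8 = 24 ⇒ 23
(4) 23|_8 = 2·8 + 7 ↦ 2·9 + 7|_9 = 25 ⇒ 24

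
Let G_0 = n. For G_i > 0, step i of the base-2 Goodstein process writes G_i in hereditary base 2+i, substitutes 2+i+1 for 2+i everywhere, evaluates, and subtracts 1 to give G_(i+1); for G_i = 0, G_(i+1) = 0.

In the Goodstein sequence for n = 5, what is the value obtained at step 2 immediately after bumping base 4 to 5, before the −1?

G_0=5  [base 2] 2^2 + 1  →[2↦3]→  3^3 + 1 = 28  −1 ⇒ G_1=27
G_1=27  [base 3] 3^3  →[3↦4]→  4^4 = 256  −1 ⇒ G_2=255
G_2=255  [base 4] 3·4^3 + 3·4^2 + 3·4 + 3  →[4↦5]→  3·5^3 + 3·5^2 + 3·5 + 3 = 468  −1 ⇒ G_3=467

468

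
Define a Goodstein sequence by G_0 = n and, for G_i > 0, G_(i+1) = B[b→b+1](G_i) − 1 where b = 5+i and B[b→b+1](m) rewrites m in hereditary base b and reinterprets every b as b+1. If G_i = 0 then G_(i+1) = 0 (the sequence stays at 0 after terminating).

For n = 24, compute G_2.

[0] 24 ≡ 4·5 + 4 (base 5). Lift 6: 28. −1: 27.
[1] 27 ≡ 4·6 + 3 (base 6). Lift 7: 31. −1: 30.
[2] 30 ≡ 4·7 + 2 (base 7). Lift 8: 34. −1: 33.

30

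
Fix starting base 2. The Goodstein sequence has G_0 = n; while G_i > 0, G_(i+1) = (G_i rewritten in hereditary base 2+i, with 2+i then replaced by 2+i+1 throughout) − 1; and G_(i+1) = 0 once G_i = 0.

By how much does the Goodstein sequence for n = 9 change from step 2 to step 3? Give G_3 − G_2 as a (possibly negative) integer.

8819

(0) 9|_2 = 2^(2 + 1) + 1 ↦ 3^(3 + 1) + 1|_3 = 82 ⇒ 81
(1) 81|_3 = 3^(3 + 1) ↦ 4^(4 + 1)|_4 = 1024 ⇒ 1023
(2) 1023|_4 = 3·4^4 + 3·4^3 + 3·4^2 + 3·4 + 3 ↦ 3·5^5 + 3·5^3 + 3·5^2 + 3·5 + 3|_5 = 9843 ⇒ 9842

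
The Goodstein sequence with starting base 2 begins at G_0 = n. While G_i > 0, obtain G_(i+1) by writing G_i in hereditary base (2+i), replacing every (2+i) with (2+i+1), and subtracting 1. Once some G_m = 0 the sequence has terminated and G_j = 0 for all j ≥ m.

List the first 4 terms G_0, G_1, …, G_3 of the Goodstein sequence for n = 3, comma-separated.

(0) 3|_2 = 2 + 1 ↦ 3 + 1|_3 = 4 ⇒ 3
(1) 3|_3 = 3 ↦ 4|_4 = 4 ⇒ 3
(2) 3|_4 = 3 ↦ 3|_5 = 3 ⇒ 2

3, 3, 3, 2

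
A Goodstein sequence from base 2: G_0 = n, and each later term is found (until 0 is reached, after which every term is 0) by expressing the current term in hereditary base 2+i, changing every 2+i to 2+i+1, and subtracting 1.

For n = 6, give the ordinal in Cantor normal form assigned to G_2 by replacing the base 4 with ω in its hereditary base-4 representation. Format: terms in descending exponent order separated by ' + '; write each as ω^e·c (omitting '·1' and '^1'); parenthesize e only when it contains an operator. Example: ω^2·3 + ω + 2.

ω^ω + 1

i=0: 6 = 2^2 + 2 (b=2); 2→3: 3^3 + 3 = 30; 30−1 = 29
i=1: 29 = 3^3 + 2 (b=3); 3→4: 4^4 + 2 = 258; 258−1 = 257
i=2: 257 = 4^4 + 1 (b=4); 4→5: 5^5 + 1 = 3126; 3126−1 = 3125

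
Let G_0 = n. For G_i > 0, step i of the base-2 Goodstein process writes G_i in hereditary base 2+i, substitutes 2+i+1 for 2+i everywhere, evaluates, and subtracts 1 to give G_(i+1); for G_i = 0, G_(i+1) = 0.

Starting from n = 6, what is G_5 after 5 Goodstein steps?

step 0: 6 = 2^2 + 2; sub 3 for 2: 3^3 + 3; = 30; G_1 = 30−1 = 29
step 1: 29 = 3^3 + 2; sub 4 for 3: 4^4 + 2; = 258; G_2 = 258−1 = 257
step 2: 257 = 4^4 + 1; sub 5 for 4: 5^5 + 1; = 3126; G_3 = 3126−1 = 3125
step 3: 3125 = 5^5; sub 6 for 5: 6^6; = 46656; G_4 = 46656−1 = 46655
step 4: 46655 = 5·6^5 + 5·6^4 + 5·6^3 + 5·6^2 + 5·6 + 5; sub 7 for 6: 5·7^5 + 5·7^4 + 5·7^3 + 5·7^2 + 5·7 + 5; = 98040; G_5 = 98040−1 = 98039
step 5: 98039 = 5·7^5 + 5·7^4 + 5·7^3 + 5·7^2 + 5·7 + 4; sub 8 for 7: 5·8^5 + 5·8^4 + 5·8^3 + 5·8^2 + 5·8 + 4; = 187244; G_6 = 187244−1 = 187243

98039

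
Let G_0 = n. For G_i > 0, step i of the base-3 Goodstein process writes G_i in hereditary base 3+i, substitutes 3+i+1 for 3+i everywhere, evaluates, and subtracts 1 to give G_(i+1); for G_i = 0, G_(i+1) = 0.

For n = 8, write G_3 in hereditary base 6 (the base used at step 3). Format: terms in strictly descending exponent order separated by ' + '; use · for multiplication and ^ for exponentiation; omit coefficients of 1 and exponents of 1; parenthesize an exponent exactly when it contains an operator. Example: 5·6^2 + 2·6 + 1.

6 + 5

G_0=8  [base 3] 2·3 + 2  →[3↦4]→  2·4 + 2 = 10  −1 ⇒ G_1=9
G_1=9  [base 4] 2·4 + 1  →[4↦5]→  2·5 + 1 = 11  −1 ⇒ G_2=10
G_2=10  [base 5] 2·5  →[5↦6]→  2·6 = 12  −1 ⇒ G_3=11
G_3=11  [base 6] 6 + 5  →[6↦7]→  7 + 5 = 12  −1 ⇒ G_4=11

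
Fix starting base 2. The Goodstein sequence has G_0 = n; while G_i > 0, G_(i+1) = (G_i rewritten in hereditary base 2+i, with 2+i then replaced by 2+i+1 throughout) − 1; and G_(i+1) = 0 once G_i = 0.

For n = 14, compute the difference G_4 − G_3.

307841

G_0 = 14. HB_2(14) = 2^(2 + 1) + 2^2 + 2. Bump = 111. G_1 = 110.
G_1 = 110. HB_3(110) = 3^(3 + 1) + 3^3 + 2. Bump = 1282. G_2 = 1281.
G_2 = 1281. HB_4(1281) = 4^(4 + 1) + 4^4 + 1. Bump = 18751. G_3 = 18750.
G_3 = 18750. HB_5(18750) = 5^(5 + 1) + 5^5. Bump = 326592. G_4 = 326591.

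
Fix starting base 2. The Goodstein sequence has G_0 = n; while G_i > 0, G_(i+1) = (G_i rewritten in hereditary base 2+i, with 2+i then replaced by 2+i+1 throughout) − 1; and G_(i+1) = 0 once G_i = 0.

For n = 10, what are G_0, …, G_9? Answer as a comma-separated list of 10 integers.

10, 83, 1025, 15625, 279935, 4215754, 84073323, 1937434592, 50000555551, 1426559238830

(0) 10|_2 = 2^(2 + 1) + 2 ↦ 3^(3 + 1) + 3|_3 = 84 ⇒ 83
(1) 83|_3 = 3^(3 + 1) + 2 ↦ 4^(4 + 1) + 2|_4 = 1026 ⇒ 1025
(2) 1025|_4 = 4^(4 + 1) + 1 ↦ 5^(5 + 1) + 1|_5 = 15626 ⇒ 15625
(3) 15625|_5 = 5^(5 + 1) ↦ 6^(6 + 1)|_6 = 279936 ⇒ 279935
(4) 279935|_6 = 5·6^6 + 5·6^5 + 5·6^4 + 5·6^3 + 5·6^2 + 5·6 + 5 ↦ 5·7^7 + 5·7^5 + 5·7^4 + 5·7^3 + 5·7^2 + 5·7 + 5|_7 = 4215755 ⇒ 4215754
(5) 4215754|_7 = 5·7^7 + 5·7^5 + 5·7^4 + 5·7^3 + 5·7^2 + 5·7 + 4 ↦ 5·8^8 + 5·8^5 + 5·8^4 + 5·8^3 + 5·8^2 + 5·8 + 4|_8 = 84073324 ⇒ 84073323
(6) 84073323|_8 = 5·8^8 + 5·8^5 + 5·8^4 + 5·8^3 + 5·8^2 + 5·8 + 3 ↦ 5·9^9 + 5·9^5 + 5·9^4 + 5·9^3 + 5·9^2 + 5·9 + 3|_9 = 1937434593 ⇒ 1937434592
(7) 1937434592|_9 = 5·9^9 + 5·9^5 + 5·9^4 + 5·9^3 + 5·9^2 + 5·9 + 2 ↦ 5·10^10 + 5·10^5 + 5·10^4 + 5·10^3 + 5·10^2 + 5·10 + 2|_10 = 50000555552 ⇒ 50000555551
(8) 50000555551|_10 = 5·10^10 + 5·10^5 + 5·10^4 + 5·10^3 + 5·10^2 + 5·10 + 1 ↦ 5·11^11 + 5·11^5 + 5·11^4 + 5·11^3 + 5·11^2 + 5·11 + 1|_11 = 1426559238831 ⇒ 1426559238830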